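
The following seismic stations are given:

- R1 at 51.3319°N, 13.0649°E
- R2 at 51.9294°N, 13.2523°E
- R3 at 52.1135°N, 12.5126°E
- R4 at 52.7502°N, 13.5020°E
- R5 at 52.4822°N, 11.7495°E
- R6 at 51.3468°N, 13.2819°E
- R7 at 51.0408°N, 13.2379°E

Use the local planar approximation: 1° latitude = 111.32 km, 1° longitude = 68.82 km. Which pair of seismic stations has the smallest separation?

Pairwise distances:
R1–R2: √((0.5975·111.32)² + (0.1874·68.82)²) = √(4424.072288 + 166.329204) = 67.7525 km
R1–R3: √((0.7816·111.32)² + (-0.5523·68.82)²) = √(7570.341947 + 1444.705822) = 94.9476 km
R1–R4: √((1.4183·111.32)² + (0.4371·68.82)²) = √(24927.722485 + 904.879917) = 160.7252 km
R1–R5: √((1.1503·111.32)² + (-1.3154·68.82)²) = √(16397.160018 + 8194.925535) = 156.8186 km
R1–R6: √((0.0149·111.32)² + (0.2170·68.82)²) = √(2.751180 + 223.022564) = 15.0258 km
R1–R7: √((-0.2911·111.32)² + (0.1730·68.82)²) = √(1050.100357 + 141.749502) = 34.5232 km
R2–R3: √((0.1841·111.32)² + (-0.7397·68.82)²) = √(420.004528 + 2591.436515) = 54.8766 km
R2–R4: √((0.8208·111.32)² + (0.2497·68.82)²) = √(8348.742972 + 295.302022) = 92.9734 km
R2–R5: √((0.5528·111.32)² + (-1.5028·68.82)²) = √(3786.888029 + 10696.254048) = 120.3459 km
R2–R6: √((-0.5826·111.32)² + (0.0296·68.82)²) = √(4206.175176 + 4.149662) = 64.8870 km
R2–R7: √((-0.8886·111.32)² + (-0.0144·68.82)²) = √(9784.959065 + 0.982097) = 98.9239 km
R3–R4: √((0.6367·111.32)² + (0.9894·68.82)²) = √(5023.612068 + 4636.317280) = 98.2849 km
R3–R5: √((0.3687·111.32)² + (-0.7631·68.82)²) = √(1684.583996 + 2757.987184) = 66.6526 km
R3–R6: √((-0.7667·111.32)² + (0.7693·68.82)²) = √(7284.459312 + 2802.985179) = 100.4363 km
R3–R7: √((-1.0727·111.32)² + (0.7253·68.82)²) = √(14259.455971 + 2491.521800) = 129.4256 km
R4–R5: √((-0.2680·111.32)² + (-1.7525·68.82)²) = √(890.053236 + 14546.060510) = 124.2422 km
R4–R6: √((-1.4034·111.32)² + (-0.2201·68.82)²) = √(24406.715553 + 229.440152) = 156.9591 km
R4–R7: √((-1.7094·111.32)² + (-0.2641·68.82)²) = √(36210.439377 + 330.343784) = 191.1564 km
R5–R6: √((-1.1354·111.32)² + (1.5324·68.82)²) = √(15975.121691 + 11121.762667) = 164.6113 km
R5–R7: √((-1.4414·111.32)² + (1.4884·68.82)²) = √(25746.335887 + 10492.250707) = 190.3644 km
R6–R7: √((-0.3060·111.32)² + (-0.0440·68.82)²) = √(1160.350646 + 9.169268) = 34.1982 km
Closest pair: R1–R6 at 15.0258 km.

R1 and R6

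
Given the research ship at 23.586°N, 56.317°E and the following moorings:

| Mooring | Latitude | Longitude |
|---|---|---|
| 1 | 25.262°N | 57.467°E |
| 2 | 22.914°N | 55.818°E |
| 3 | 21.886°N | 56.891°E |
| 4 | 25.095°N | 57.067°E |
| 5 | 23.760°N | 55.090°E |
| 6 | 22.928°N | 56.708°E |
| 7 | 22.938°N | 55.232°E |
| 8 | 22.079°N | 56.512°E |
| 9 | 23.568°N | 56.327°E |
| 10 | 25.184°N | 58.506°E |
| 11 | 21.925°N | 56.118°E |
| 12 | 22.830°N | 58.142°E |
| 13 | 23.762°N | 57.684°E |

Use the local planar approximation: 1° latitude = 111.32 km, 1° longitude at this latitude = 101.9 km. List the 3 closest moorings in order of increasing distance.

9, 6, 2

Distances from 23.586°N, 56.317°E:
1: √((1.676·111.32)² + (1.150·101.9)²) = √(34809.23059 + 13732.32422) = 220.321 km
2: √((-0.672·111.32)² + (-0.499·101.9)²) = √(5596.09323 + 2585.52927) = 90.452 km
3: √((-1.700·111.32)² + (0.574·101.9)²) = √(35813.29154 + 3421.15029) = 198.077 km
4: √((1.509·111.32)² + (0.750·101.9)²) = √(28217.91201 + 5840.78063) = 184.550 km
5: √((0.174·111.32)² + (-1.227·101.9)²) = √(375.18450 + 15632.82598) = 126.523 km
6: √((-0.658·111.32)² + (0.391·101.9)²) = √(5365.35154 + 1587.45668) = 83.384 km
7: √((-0.648·111.32)² + (-1.085·101.9)²) = √(5203.51016 + 12223.84528) = 132.013 km
8: √((-1.507·111.32)² + (0.195·101.9)²) = √(28143.16261 + 394.83677) = 168.932 km
9: √((-0.018·111.32)² + (0.010·101.9)²) = √(4.01505 + 1.03836) = 2.248 km
10: √((1.598·111.32)² + (2.189·101.9)²) = √(31644.62440 + 49755.36209) = 285.307 km
11: √((-1.661·111.32)² + (-0.199·101.9)²) = √(34188.94190 + 411.20134) = 186.011 km
12: √((-0.756·111.32)² + (1.825·101.9)²) = √(7082.55550 + 34583.91106) = 204.124 km
13: √((0.176·111.32)² + (1.367·101.9)²) = √(383.85900 + 19403.73779) = 140.668 km
Sorted: 9 (2.248 km) < 6 (83.384 km) < 2 (90.452 km) < 5 (126.523 km) < 7 (132.013 km) < …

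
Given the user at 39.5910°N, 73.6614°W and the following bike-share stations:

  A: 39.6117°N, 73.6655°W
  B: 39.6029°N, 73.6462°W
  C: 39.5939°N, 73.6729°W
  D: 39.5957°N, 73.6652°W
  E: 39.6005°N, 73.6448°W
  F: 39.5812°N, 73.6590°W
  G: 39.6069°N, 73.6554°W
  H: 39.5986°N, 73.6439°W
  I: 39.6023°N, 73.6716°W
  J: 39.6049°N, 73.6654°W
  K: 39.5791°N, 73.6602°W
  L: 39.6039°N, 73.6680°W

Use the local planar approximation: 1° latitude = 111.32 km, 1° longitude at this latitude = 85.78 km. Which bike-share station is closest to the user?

Distances from 39.5910°N, 73.6614°W:
A: √((0.0207·111.32)² + (-0.0041·85.78)²) = √(5.309909 + 0.123691) = 2.3310 km
B: √((0.0119·111.32)² + (0.0152·85.78)²) = √(1.754851 + 1.700040) = 1.8587 km
C: √((0.0029·111.32)² + (-0.0115·85.78)²) = √(0.104218 + 0.973123) = 1.0380 km
D: √((0.0047·111.32)² + (-0.0038·85.78)²) = √(0.273742 + 0.106253) = 0.6164 km
E: √((0.0095·111.32)² + (0.0166·85.78)²) = √(1.118391 + 2.027628) = 1.7737 km
F: √((-0.0098·111.32)² + (0.0024·85.78)²) = √(1.190141 + 0.042383) = 1.1102 km
G: √((0.0159·111.32)² + (0.0060·85.78)²) = √(3.132858 + 0.264896) = 1.8433 km
H: √((0.0076·111.32)² + (0.0175·85.78)²) = √(0.715770 + 2.253451) = 1.7231 km
I: √((0.0113·111.32)² + (-0.0102·85.78)²) = √(1.582353 + 0.765548) = 1.5323 km
J: √((0.0139·111.32)² + (-0.0040·85.78)²) = √(2.394286 + 0.117731) = 1.5849 km
K: √((-0.0119·111.32)² + (0.0012·85.78)²) = √(1.754851 + 0.010596) = 1.3287 km
L: √((0.0129·111.32)² + (-0.0066·85.78)²) = √(2.062176 + 0.320524) = 1.5436 km
Minimum: D at 0.6164 km.

D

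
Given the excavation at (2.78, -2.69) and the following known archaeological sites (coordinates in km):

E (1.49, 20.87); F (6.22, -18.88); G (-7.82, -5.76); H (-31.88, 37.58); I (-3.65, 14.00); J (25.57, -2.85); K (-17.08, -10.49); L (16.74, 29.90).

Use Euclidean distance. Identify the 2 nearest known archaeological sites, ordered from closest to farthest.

G, F

Distances from (2.78, -2.69):
E: √((-1.29)² + (23.56)²) = √(1.6641 + 555.0736) = 23.60 km
F: √((3.44)² + (-16.19)²) = √(11.8336 + 262.1161) = 16.55 km
G: √((-10.60)² + (-3.07)²) = √(112.3600 + 9.4249) = 11.04 km
H: √((-34.66)² + (40.27)²) = √(1201.3156 + 1621.6729) = 53.13 km
I: √((-6.43)² + (16.69)²) = √(41.3449 + 278.5561) = 17.89 km
J: √((22.79)² + (-0.16)²) = √(519.3841 + 0.0256) = 22.79 km
K: √((-19.86)² + (-7.80)²) = √(394.4196 + 60.8400) = 21.34 km
L: √((13.96)² + (32.59)²) = √(194.8816 + 1062.1081) = 35.45 km
Sorted: G (11.04 km) < F (16.55 km) < I (17.89 km) < K (21.34 km) < …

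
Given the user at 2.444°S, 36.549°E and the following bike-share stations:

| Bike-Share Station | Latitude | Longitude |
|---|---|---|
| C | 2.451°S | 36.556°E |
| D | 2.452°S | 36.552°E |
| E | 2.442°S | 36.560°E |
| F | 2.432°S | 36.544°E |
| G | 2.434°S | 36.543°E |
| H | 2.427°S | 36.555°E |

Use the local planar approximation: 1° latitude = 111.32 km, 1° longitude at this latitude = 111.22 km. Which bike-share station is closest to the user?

Distances from 2.444°S, 36.549°E:
C: 1.102 km
D: 0.951 km
E: 1.244 km
F: 1.447 km
G: 1.298 km
H: 2.007 km
Minimum: D at 0.951 km.

D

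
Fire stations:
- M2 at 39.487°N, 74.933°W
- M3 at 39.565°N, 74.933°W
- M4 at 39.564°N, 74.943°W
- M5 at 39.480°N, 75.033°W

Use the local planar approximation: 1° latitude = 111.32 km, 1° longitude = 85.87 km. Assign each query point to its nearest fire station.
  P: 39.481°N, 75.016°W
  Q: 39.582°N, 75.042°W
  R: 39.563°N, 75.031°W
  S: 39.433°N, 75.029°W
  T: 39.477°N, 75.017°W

P→M5; Q→M4; R→M4; S→M5; T→M5

P at 39.481°N, 75.016°W:
  M2: √((0.006·111.32)² + (0.083·85.87)²) = √(0.44612 + 50.79712) = 7.158 km
  M3: √((0.084·111.32)² + (0.083·85.87)²) = √(87.43896 + 50.79712) = 11.757 km
  M4: √((0.083·111.32)² + (0.073·85.87)²) = √(85.36947 + 39.29422) = 11.165 km
  M5: √((-0.001·111.32)² + (-0.017·85.87)²) = √(0.01239 + 2.13099) = 1.464 km
  → nearest: M5 (1.464 km)
Q at 39.582°N, 75.042°W:
  M2: √((-0.095·111.32)² + (0.109·85.87)²) = √(111.83909 + 87.60642) = 14.123 km
  M3: √((-0.017·111.32)² + (0.109·85.87)²) = √(3.58133 + 87.60642) = 9.549 km
  M4: √((-0.018·111.32)² + (0.099·85.87)²) = √(4.01505 + 72.26921) = 8.734 km
  M5: √((-0.102·111.32)² + (0.009·85.87)²) = √(128.92785 + 0.59727) = 11.381 km
  → nearest: M4 (8.734 km)
R at 39.563°N, 75.031°W:
  M2: √((-0.076·111.32)² + (0.098·85.87)²) = √(71.57701 + 70.81660) = 11.933 km
  M3: √((0.002·111.32)² + (0.098·85.87)²) = √(0.04957 + 70.81660) = 8.418 km
  M4: √((0.001·111.32)² + (0.088·85.87)²) = √(0.01239 + 57.10160) = 7.557 km
  M5: √((-0.083·111.32)² + (-0.002·85.87)²) = √(85.36947 + 0.02949) = 9.241 km
  → nearest: M4 (7.557 km)
S at 39.433°N, 75.029°W:
  M2: √((0.054·111.32)² + (0.096·85.87)²) = √(36.13549 + 67.95562) = 10.203 km
  M3: √((0.132·111.32)² + (0.096·85.87)²) = √(215.92069 + 67.95562) = 16.849 km
  M4: √((0.131·111.32)² + (0.086·85.87)²) = √(212.66156 + 54.53557) = 16.346 km
  M5: √((0.047·111.32)² + (-0.004·85.87)²) = √(27.37424 + 0.11798) = 5.243 km
  → nearest: M5 (5.243 km)
T at 39.477°N, 75.017°W:
  M2: √((0.010·111.32)² + (0.084·85.87)²) = √(1.23921 + 52.02852) = 7.298 km
  M3: √((0.088·111.32)² + (0.084·85.87)²) = √(95.96475 + 52.02852) = 12.165 km
  M4: √((0.087·111.32)² + (0.074·85.87)²) = √(93.79613 + 40.37815) = 11.583 km
  M5: √((0.003·111.32)² + (-0.016·85.87)²) = √(0.11153 + 1.88766) = 1.414 km
  → nearest: M5 (1.414 km)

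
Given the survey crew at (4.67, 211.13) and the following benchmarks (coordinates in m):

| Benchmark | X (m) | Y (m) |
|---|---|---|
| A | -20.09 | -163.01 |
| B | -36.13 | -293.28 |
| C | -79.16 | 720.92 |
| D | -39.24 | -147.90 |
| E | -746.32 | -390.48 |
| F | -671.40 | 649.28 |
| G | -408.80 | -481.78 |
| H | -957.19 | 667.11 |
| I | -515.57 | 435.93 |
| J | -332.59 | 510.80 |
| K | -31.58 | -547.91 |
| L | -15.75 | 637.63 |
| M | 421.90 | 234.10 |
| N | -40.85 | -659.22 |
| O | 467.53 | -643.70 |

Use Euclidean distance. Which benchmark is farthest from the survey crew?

Distances from (4.67, 211.13):
A: 374.96 m
B: 506.06 m
C: 516.64 m
D: 361.71 m
E: 962.25 m
F: 805.63 m
G: 806.90 m
H: 1064.47 m
I: 566.73 m
J: 451.16 m
K: 759.91 m
L: 426.99 m
M: 417.86 m
N: 871.54 m
O: 972.10 m
Maximum: H at 1064.47 m.

H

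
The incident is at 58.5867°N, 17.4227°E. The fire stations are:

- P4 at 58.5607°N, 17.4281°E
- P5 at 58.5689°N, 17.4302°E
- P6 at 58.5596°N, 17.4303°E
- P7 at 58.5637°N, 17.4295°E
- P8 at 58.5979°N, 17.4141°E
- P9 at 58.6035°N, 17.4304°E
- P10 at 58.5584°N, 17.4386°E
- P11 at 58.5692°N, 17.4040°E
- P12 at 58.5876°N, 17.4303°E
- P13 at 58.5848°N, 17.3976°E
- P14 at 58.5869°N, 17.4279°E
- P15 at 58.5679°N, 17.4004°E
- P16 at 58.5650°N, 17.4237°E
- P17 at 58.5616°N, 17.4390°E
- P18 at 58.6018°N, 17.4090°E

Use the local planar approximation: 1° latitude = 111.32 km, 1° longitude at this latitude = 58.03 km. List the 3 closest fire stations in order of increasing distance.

Distances from 58.5867°N, 17.4227°E:
P4: 2.9112 km
P5: 2.0287 km
P6: 3.0488 km
P7: 2.5906 km
P8: 1.3430 km
P9: 1.9228 km
P10: 3.2827 km
P11: 2.2299 km
P12: 0.4523 km
P13: 1.4718 km
P14: 0.3026 km
P15: 2.4606 km
P16: 2.4163 km
P17: 2.9499 km
P18: 1.8595 km
Sorted: P14 (0.3026 km) < P12 (0.4523 km) < P8 (1.3430 km) < P13 (1.4718 km) < P18 (1.8595 km) < …

P14, P12, P8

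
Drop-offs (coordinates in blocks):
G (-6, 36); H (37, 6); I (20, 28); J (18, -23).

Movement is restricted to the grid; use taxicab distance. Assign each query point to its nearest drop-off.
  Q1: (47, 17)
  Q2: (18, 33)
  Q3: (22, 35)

Q1→H; Q2→I; Q3→I

Q1 at (47, 17):
  G: 72 blocks
  H: 21 blocks
  I: 38 blocks
  J: 69 blocks
  → nearest: H (21 blocks)
Q2 at (18, 33):
  G: 27 blocks
  H: 46 blocks
  I: 7 blocks
  J: 56 blocks
  → nearest: I (7 blocks)
Q3 at (22, 35):
  G: 29 blocks
  H: 44 blocks
  I: 9 blocks
  J: 62 blocks
  → nearest: I (9 blocks)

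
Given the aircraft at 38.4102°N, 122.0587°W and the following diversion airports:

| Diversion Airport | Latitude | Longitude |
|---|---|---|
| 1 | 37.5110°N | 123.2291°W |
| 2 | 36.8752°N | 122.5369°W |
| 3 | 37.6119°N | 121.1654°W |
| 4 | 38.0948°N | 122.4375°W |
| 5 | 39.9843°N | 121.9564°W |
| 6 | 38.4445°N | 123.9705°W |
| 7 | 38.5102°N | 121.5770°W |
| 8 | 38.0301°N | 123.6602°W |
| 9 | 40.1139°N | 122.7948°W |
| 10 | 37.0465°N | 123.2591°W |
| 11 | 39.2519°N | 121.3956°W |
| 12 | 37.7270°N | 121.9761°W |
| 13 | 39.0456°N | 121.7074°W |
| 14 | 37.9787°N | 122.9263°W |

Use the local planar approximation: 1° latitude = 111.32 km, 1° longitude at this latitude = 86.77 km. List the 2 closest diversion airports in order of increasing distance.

7, 4

Distances from 38.4102°N, 122.0587°W:
1: 142.5950 km
2: 175.8419 km
3: 117.9210 km
4: 48.0944 km
5: 175.4535 km
6: 165.9308 km
7: 43.2541 km
8: 145.2613 km
9: 200.1222 km
10: 184.1044 km
11: 109.9539 km
12: 76.3908 km
13: 77.0214 km
14: 89.3009 km
Sorted: 7 (43.2541 km) < 4 (48.0944 km) < 12 (76.3908 km) < 13 (77.0214 km) < …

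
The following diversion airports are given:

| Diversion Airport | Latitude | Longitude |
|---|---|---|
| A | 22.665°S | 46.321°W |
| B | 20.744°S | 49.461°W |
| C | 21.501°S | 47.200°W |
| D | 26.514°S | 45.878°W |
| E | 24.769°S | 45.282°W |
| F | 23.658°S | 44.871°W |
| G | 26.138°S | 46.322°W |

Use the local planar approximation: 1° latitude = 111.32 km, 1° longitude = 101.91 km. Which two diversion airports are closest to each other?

Pairwise distances:
A–B: 384.874 km
A–C: 157.526 km
A–D: 430.843 km
A–E: 257.039 km
A–F: 184.540 km
A–G: 386.614 km
B–C: 245.345 km
B–D: 738.851 km
B–E: 618.171 km
B–F: 569.238 km
B–G: 680.357 km
C–D: 574.080 km
C–E: 412.979 km
C–F: 337.625 km
C–G: 523.888 km
D–E: 203.528 km
D–F: 334.082 km
D–G: 61.639 km
E–F: 130.577 km
E–G: 185.629 km
F–G: 313.181 km
Closest pair: D–G at 61.639 km.

D and G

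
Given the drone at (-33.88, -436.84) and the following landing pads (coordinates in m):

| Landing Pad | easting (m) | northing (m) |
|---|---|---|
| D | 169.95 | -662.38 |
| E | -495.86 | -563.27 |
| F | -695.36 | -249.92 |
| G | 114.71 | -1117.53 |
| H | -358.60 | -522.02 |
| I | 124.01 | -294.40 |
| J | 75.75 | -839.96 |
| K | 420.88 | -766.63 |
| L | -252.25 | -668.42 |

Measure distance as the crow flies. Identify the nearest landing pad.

Distances from (-33.88, -436.84):
D: 304.00 m
E: 478.97 m
F: 687.38 m
G: 696.72 m
H: 335.71 m
I: 212.65 m
J: 417.76 m
K: 561.75 m
L: 318.30 m
Minimum: I at 212.65 m.

I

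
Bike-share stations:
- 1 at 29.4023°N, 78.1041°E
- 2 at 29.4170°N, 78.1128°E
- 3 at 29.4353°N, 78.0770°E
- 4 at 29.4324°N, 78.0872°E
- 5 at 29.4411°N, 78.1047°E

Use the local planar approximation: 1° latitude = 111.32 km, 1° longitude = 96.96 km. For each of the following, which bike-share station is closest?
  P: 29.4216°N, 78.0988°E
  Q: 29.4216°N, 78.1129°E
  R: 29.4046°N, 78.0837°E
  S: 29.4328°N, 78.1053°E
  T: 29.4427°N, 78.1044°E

P→2; Q→2; R→1; S→5; T→5

P at 29.4216°N, 78.0988°E:
  1: √((-0.0193·111.32)² + (0.0053·96.96)²) = √(4.615949 + 0.264081) = 2.2091 km
  2: √((-0.0046·111.32)² + (0.0140·96.96)²) = √(0.262218 + 1.842643) = 1.4508 km
  3: √((0.0137·111.32)² + (-0.0218·96.96)²) = √(2.325881 + 4.467846) = 2.6065 km
  4: √((0.0108·111.32)² + (-0.0116·96.96)²) = √(1.445419 + 1.265031) = 1.6463 km
  5: √((0.0195·111.32)² + (0.0059·96.96)²) = √(4.712112 + 0.327257) = 2.2449 km
  → nearest: 2 (1.4508 km)
Q at 29.4216°N, 78.1129°E:
  1: √((-0.0193·111.32)² + (-0.0088·96.96)²) = √(4.615949 + 0.728032) = 2.3117 km
  2: √((-0.0046·111.32)² + (-0.0001·96.96)²) = √(0.262218 + 0.000094) = 0.5122 km
  3: √((0.0137·111.32)² + (-0.0359·96.96)²) = √(2.325881 + 12.116414) = 3.8003 km
  4: √((0.0108·111.32)² + (-0.0257·96.96)²) = √(1.445419 + 6.209426) = 2.7667 km
  5: √((0.0195·111.32)² + (-0.0082·96.96)²) = √(4.712112 + 0.632139) = 2.3118 km
  → nearest: 2 (0.5122 km)
R at 29.4046°N, 78.0837°E:
  1: √((-0.0023·111.32)² + (0.0204·96.96)²) = √(0.065554 + 3.912421) = 1.9945 km
  2: √((0.0124·111.32)² + (0.0291·96.96)²) = √(1.905416 + 7.961065) = 3.1411 km
  3: √((0.0307·111.32)² + (-0.0067·96.96)²) = √(11.679470 + 0.422022) = 3.4787 km
  4: √((0.0278·111.32)² + (0.0035·96.96)²) = √(9.577143 + 0.115165) = 3.1132 km
  5: √((0.0365·111.32)² + (0.0210·96.96)²) = √(16.509432 + 4.145948) = 4.5448 km
  → nearest: 1 (1.9945 km)
S at 29.4328°N, 78.1053°E:
  1: √((-0.0305·111.32)² + (-0.0012·96.96)²) = √(11.527790 + 0.013538) = 3.3973 km
  2: √((-0.0158·111.32)² + (0.0075·96.96)²) = √(3.093574 + 0.528820) = 1.9033 km
  3: √((0.0025·111.32)² + (-0.0283·96.96)²) = √(0.077451 + 7.529360) = 2.7580 km
  4: √((-0.0004·111.32)² + (-0.0181·96.96)²) = √(0.001983 + 3.079941) = 1.7555 km
  5: √((0.0083·111.32)² + (-0.0006·96.96)²) = √(0.853695 + 0.003384) = 0.9258 km
  → nearest: 5 (0.9258 km)
T at 29.4427°N, 78.1044°E:
  1: √((-0.0404·111.32)² + (-0.0003·96.96)²) = √(20.225959 + 0.000846) = 4.4974 km
  2: √((-0.0257·111.32)² + (0.0084·96.96)²) = √(8.184886 + 0.663352) = 2.9746 km
  3: √((-0.0074·111.32)² + (-0.0274·96.96)²) = √(0.678594 + 7.058076) = 2.7815 km
  4: √((-0.0103·111.32)² + (-0.0172·96.96)²) = √(1.314682 + 2.781263) = 2.0238 km
  5: √((-0.0016·111.32)² + (0.0003·96.96)²) = √(0.031724 + 0.000846) = 0.1805 km
  → nearest: 5 (0.1805 km)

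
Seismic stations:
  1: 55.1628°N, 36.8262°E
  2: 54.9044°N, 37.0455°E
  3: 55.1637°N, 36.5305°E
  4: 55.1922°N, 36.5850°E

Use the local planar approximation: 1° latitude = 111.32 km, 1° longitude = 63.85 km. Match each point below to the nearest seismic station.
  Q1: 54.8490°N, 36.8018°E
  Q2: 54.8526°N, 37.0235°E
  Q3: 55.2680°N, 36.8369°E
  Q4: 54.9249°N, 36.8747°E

Q1 at 54.8490°N, 36.8018°E:
  1: √((0.3138·111.32)² + (0.0244·63.85)²) = √(1220.259715 + 2.427177) = 34.9669 km
  2: √((0.0554·111.32)² + (0.2437·63.85)²) = √(38.033468 + 242.121224) = 16.7378 km
  3: √((0.3147·111.32)² + (-0.2713·63.85)²) = √(1227.269330 + 300.069179) = 39.0812 km
  4: √((0.3432·111.32)² + (-0.2168·63.85)²) = √(1459.623859 + 191.619790) = 40.6355 km
  → nearest: 2 (16.7378 km)
Q2 at 54.8526°N, 37.0235°E:
  1: √((0.3102·111.32)² + (-0.1973·63.85)²) = √(1192.422006 + 158.699652) = 36.7576 km
  2: √((0.0518·111.32)² + (0.0220·63.85)²) = √(33.251092 + 1.973182) = 5.9350 km
  3: √((0.3111·111.32)² + (-0.4930·63.85)²) = √(1199.351320 + 990.867632) = 46.7998 km
  4: √((0.3396·111.32)² + (-0.4385·63.85)²) = √(1429.162981 + 783.900603) = 47.0432 km
  → nearest: 2 (5.9350 km)
Q3 at 55.2680°N, 36.8369°E:
  1: √((-0.1052·111.32)² + (-0.0107·63.85)²) = √(137.144336 + 0.466755) = 11.7308 km
  2: √((-0.3636·111.32)² + (0.2086·63.85)²) = √(1638.302690 + 177.398691) = 42.6110 km
  3: √((-0.1043·111.32)² + (-0.3064·63.85)²) = √(134.807797 + 382.736010) = 22.7496 km
  4: √((-0.0758·111.32)² + (-0.2519·63.85)²) = √(71.200789 + 258.689105) = 18.1629 km
  → nearest: 1 (11.7308 km)
Q4 at 54.9249°N, 36.8747°E:
  1: √((0.2379·111.32)² + (-0.0485·63.85)²) = √(701.350772 + 9.589706) = 26.6635 km
  2: √((-0.0205·111.32)² + (0.1708·63.85)²) = √(5.207798 + 118.931675) = 11.1418 km
  3: √((0.2388·111.32)² + (-0.3442·63.85)²) = √(706.667373 + 482.996001) = 34.4915 km
  4: √((0.2673·111.32)² + (-0.2897·63.85)²) = √(885.409776 + 342.151772) = 35.0366 km
  → nearest: 2 (11.1418 km)

Q1→2; Q2→2; Q3→1; Q4→2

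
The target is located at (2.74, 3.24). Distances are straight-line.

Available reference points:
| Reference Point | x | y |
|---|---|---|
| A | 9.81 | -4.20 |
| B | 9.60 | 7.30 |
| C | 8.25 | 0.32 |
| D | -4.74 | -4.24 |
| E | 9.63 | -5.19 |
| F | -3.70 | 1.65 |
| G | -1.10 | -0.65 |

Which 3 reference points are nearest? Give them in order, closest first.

Distances from (2.74, 3.24):
A: √((7.07)² + (-7.44)²) = √(49.9849 + 55.3536) = 10.26
B: √((6.86)² + (4.06)²) = √(47.0596 + 16.4836) = 7.97
C: √((5.51)² + (-2.92)²) = √(30.3601 + 8.5264) = 6.24
D: √((-7.48)² + (-7.48)²) = √(55.9504 + 55.9504) = 10.58
E: √((6.89)² + (-8.43)²) = √(47.4721 + 71.0649) = 10.89
F: √((-6.44)² + (-1.59)²) = √(41.4736 + 2.5281) = 6.63
G: √((-3.84)² + (-3.89)²) = √(14.7456 + 15.1321) = 5.47
Sorted: G (5.47) < C (6.24) < F (6.63) < B (7.97) < A (10.26) < …

G, C, F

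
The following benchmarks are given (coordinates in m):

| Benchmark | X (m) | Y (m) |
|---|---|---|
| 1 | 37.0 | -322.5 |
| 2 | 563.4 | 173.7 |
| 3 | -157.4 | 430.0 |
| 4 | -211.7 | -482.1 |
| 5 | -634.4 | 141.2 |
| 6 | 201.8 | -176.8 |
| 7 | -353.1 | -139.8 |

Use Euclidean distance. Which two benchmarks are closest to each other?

1 and 6

Pairwise distances:
1–6: √((164.8)² + (145.7)²) = √(27159.040 + 21228.490) = 220.0 m
1–4: √((-248.7)² + (-159.6)²) = √(61851.690 + 25472.160) = 295.5 m
4–7: √((-141.4)² + (342.3)²) = √(19993.960 + 117169.290) = 370.4 m
5–7: √((281.3)² + (-281.0)²) = √(79129.690 + 78961.000) = 397.6 m
1–7: √((-390.1)² + (182.7)²) = √(152178.010 + 33379.290) = 430.8 m
2–6: √((-361.6)² + (-350.5)²) = √(130754.560 + 122850.250) = 503.6 m
4–6: √((413.5)² + (305.3)²) = √(170982.250 + 93208.090) = 514.0 m
6–7: √((-554.9)² + (37.0)²) = √(307914.010 + 1369.000) = 556.1 m
3–5: √((-477.0)² + (-288.8)²) = √(227529.000 + 83405.440) = 557.6 m
3–7: √((-195.7)² + (-569.8)²) = √(38298.490 + 324672.040) = 602.5 m
3–6: √((359.2)² + (-606.8)²) = √(129024.640 + 368206.240) = 705.1 m
1–2: √((526.4)² + (496.2)²) = √(277096.960 + 246214.440) = 723.4 m
4–5: √((-422.7)² + (623.3)²) = √(178675.290 + 388502.890) = 753.1 m
2–3: √((-720.8)² + (256.3)²) = √(519552.640 + 65689.690) = 765.0 m
1–3: √((-194.4)² + (752.5)²) = √(37791.360 + 566256.250) = 777.2 m
1–5: √((-671.4)² + (463.7)²) = √(450777.960 + 215017.690) = 816.0 m
5–6: √((836.2)² + (-318.0)²) = √(699230.440 + 101124.000) = 894.6 m
3–4: √((-54.3)² + (-912.1)²) = √(2948.490 + 831926.410) = 913.7 m
2–7: √((-916.5)² + (-313.5)²) = √(839972.250 + 98282.250) = 968.6 m
2–4: √((-775.1)² + (-655.8)²) = √(600780.010 + 430073.640) = 1015.3 m
2–5: √((-1197.8)² + (-32.5)²) = √(1434724.840 + 1056.250) = 1198.2 m
Closest pair: 1–6 at 220.0 m.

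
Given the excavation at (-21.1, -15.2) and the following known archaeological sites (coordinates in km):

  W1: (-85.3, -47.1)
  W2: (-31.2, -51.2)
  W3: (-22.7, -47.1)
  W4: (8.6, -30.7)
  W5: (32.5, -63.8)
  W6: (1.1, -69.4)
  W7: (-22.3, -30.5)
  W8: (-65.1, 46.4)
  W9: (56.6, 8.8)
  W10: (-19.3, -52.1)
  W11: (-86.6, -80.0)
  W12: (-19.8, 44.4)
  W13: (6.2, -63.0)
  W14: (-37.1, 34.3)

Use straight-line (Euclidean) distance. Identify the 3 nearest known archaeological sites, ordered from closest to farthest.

Distances from (-21.1, -15.2):
W1: 71.7 km
W2: 37.4 km
W3: 31.9 km
W4: 33.5 km
W5: 72.4 km
W6: 58.6 km
W7: 15.3 km
W8: 75.7 km
W9: 81.3 km
W10: 36.9 km
W11: 92.1 km
W12: 59.6 km
W13: 55.0 km
W14: 52.0 km
Sorted: W7 (15.3 km) < W3 (31.9 km) < W4 (33.5 km) < W10 (36.9 km) < W2 (37.4 km) < …

W7, W3, W4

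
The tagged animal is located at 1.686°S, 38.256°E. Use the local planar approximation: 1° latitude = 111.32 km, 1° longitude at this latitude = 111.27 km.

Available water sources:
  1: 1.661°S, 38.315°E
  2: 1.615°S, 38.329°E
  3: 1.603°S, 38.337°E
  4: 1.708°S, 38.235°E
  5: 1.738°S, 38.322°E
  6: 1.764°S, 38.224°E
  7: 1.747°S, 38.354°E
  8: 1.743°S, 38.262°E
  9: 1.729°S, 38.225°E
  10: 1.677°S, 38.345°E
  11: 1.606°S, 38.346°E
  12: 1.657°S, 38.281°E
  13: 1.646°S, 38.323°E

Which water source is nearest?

Distances from 1.686°S, 38.256°E:
1: 7.130 km
2: 11.333 km
3: 12.907 km
4: 3.385 km
5: 9.351 km
6: 9.385 km
7: 12.846 km
8: 6.380 km
9: 5.900 km
10: 9.954 km
11: 13.401 km
12: 4.261 km
13: 8.684 km
Minimum: 4 at 3.385 km.

4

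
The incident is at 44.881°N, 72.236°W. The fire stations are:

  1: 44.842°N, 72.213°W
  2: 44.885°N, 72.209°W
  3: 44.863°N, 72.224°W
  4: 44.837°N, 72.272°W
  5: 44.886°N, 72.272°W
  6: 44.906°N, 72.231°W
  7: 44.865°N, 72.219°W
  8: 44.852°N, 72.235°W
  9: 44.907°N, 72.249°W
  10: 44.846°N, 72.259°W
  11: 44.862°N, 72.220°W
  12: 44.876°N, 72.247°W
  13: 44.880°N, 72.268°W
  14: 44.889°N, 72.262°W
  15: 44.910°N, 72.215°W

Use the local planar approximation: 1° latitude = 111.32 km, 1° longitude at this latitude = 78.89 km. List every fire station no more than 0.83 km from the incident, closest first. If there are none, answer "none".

Distances from 44.881°N, 72.236°W:
1: √((-0.039·111.32)² + (0.023·78.89)²) = √(18.84845 + 3.29230) = 4.705 km
2: √((0.004·111.32)² + (0.027·78.89)²) = √(0.19827 + 4.53703) = 2.176 km
3: √((-0.018·111.32)² + (0.012·78.89)²) = √(4.01505 + 0.89620) = 2.216 km
4: √((-0.044·111.32)² + (-0.036·78.89)²) = √(23.99119 + 8.06583) = 5.662 km
5: √((0.005·111.32)² + (-0.036·78.89)²) = √(0.30980 + 8.06583) = 2.894 km
6: √((0.025·111.32)² + (0.005·78.89)²) = √(7.74509 + 0.15559) = 2.811 km
7: √((-0.016·111.32)² + (0.017·78.89)²) = √(3.17239 + 1.79863) = 2.230 km
8: √((-0.029·111.32)² + (0.001·78.89)²) = √(10.42179 + 0.00622) = 3.229 km
9: √((0.026·111.32)² + (-0.013·78.89)²) = √(8.37709 + 1.05179) = 3.071 km
10: √((-0.035·111.32)² + (-0.023·78.89)²) = √(15.18037 + 3.29230) = 4.298 km
11: √((-0.019·111.32)² + (0.016·78.89)²) = √(4.47356 + 1.59325) = 2.463 km
12: √((-0.005·111.32)² + (-0.011·78.89)²) = √(0.30980 + 0.75306) = 1.031 km
13: √((-0.001·111.32)² + (-0.032·78.89)²) = √(0.01239 + 6.37300) = 2.527 km
14: √((0.008·111.32)² + (-0.026·78.89)²) = √(0.79310 + 4.20718) = 2.236 km
15: √((0.029·111.32)² + (0.021·78.89)²) = √(10.42179 + 2.74462) = 3.629 km
Threshold 0.83 km: none within range.

none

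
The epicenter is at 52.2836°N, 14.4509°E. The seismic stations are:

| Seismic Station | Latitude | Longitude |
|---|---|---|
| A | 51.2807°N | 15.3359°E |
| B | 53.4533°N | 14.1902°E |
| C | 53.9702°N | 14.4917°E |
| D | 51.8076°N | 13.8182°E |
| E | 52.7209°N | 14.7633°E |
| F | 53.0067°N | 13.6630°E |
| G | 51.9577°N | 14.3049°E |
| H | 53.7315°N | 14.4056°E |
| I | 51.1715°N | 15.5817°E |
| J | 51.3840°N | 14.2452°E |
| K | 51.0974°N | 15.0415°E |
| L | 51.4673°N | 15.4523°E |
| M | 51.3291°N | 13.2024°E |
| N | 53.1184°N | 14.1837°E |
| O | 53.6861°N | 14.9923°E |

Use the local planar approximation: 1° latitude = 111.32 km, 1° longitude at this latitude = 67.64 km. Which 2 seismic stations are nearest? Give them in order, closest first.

Distances from 52.2836°N, 14.4509°E:
A: √((-1.0029·111.32)² + (0.8850·67.64)²) = √(12464.121044 + 3583.387210) = 126.6788 km
B: √((1.1697·111.32)² + (-0.2607·67.64)²) = √(16954.905563 + 310.949069) = 131.3996 km
C: √((1.6866·111.32)² + (0.0408·67.64)²) = √(35250.930661 + 7.616010) = 187.7726 km
D: √((-0.4760·111.32)² + (-0.6327·67.64)²) = √(2807.762056 + 1831.482894) = 68.1120 km
E: √((0.4373·111.32)² + (0.3124·67.64)²) = √(2369.765377 + 446.508004) = 53.0686 km
F: √((0.7231·111.32)² + (-0.7879·67.64)²) = √(6479.524232 + 2840.203111) = 96.5387 km
G: √((-0.3259·111.32)² + (-0.1460·67.64)²) = √(1316.179482 + 97.524315) = 37.5993 km
H: √((1.4479·111.32)² + (-0.0453·67.64)²) = √(25979.065898 + 9.388660) = 161.2094 km
I: √((-1.1121·111.32)² + (1.1308·67.64)²) = √(15326.185468 + 5850.308897) = 145.5215 km
J: √((-0.8996·111.32)² + (-0.2057·67.64)²) = √(10028.714984 + 193.586818) = 101.1054 km
K: √((-1.1862·111.32)² + (0.5906·67.64)²) = √(17436.617259 + 1595.857405) = 137.9582 km
L: √((-0.8163·111.32)² + (1.0014·67.64)²) = √(8257.450678 + 4587.989042) = 113.3377 km
M: √((-0.9545·111.32)² + (-1.2485·67.64)²) = √(11290.112274 + 7131.555908) = 135.7264 km
N: √((0.8348·111.32)² + (-0.2672·67.64)²) = √(8635.973005 + 326.648077) = 94.6711 km
O: √((1.4025·111.32)² + (0.5414·67.64)²) = √(24375.421552 + 1341.046079) = 160.3635 km
Sorted: G (37.5993 km) < E (53.0686 km) < D (68.1120 km) < N (94.6711 km) < …

G, E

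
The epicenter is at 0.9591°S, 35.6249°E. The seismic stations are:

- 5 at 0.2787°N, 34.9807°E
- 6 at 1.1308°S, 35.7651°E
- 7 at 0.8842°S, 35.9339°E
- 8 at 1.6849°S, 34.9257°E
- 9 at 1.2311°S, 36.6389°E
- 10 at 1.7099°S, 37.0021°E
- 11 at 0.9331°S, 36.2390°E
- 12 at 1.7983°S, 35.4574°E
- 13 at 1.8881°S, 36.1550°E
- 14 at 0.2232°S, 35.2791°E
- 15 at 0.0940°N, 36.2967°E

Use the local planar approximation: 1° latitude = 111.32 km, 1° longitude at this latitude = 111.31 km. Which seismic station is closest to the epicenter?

6

Distances from 0.9591°S, 35.6249°E:
5: √((1.2378·111.32)² + (-0.6442·111.31)²) = √(18986.606603 + 5141.736382) = 155.3330 km
6: √((-0.1717·111.32)² + (0.1402·111.31)²) = √(365.331387 + 243.536686) = 24.6753 km
7: √((0.0749·111.32)² + (0.3090·111.31)²) = √(69.520043 + 1183.001579) = 35.3910 km
8: √((-0.7258·111.32)² + (-0.6992·111.31)²) = √(6528.002665 + 6057.190113) = 112.1837 km
9: √((-0.2720·111.32)² + (1.0140·111.31)²) = √(916.820263 + 12739.262174) = 116.8592 km
10: √((-0.7508·111.32)² + (1.3772·111.31)²) = √(6985.458602 + 23499.704086) = 174.6000 km
11: √((0.0260·111.32)² + (0.6141·111.31)²) = √(8.377088 + 4672.470416) = 68.4167 km
12: √((-0.8392·111.32)² + (-0.1675·111.31)²) = √(8727.248569 + 347.614584) = 95.2621 km
13: √((-0.9290·111.32)² + (0.5301·111.31)²) = √(10694.926969 + 3481.640887) = 119.0654 km
14: √((0.7359·111.32)² + (-0.3458·111.31)²) = √(6710.949970 + 1481.556927) = 90.5125 km
15: √((1.0531·111.32)² + (0.6718·111.31)²) = √(13743.128932 + 5591.757958) = 139.0499 km
Minimum: 6 at 24.6753 km.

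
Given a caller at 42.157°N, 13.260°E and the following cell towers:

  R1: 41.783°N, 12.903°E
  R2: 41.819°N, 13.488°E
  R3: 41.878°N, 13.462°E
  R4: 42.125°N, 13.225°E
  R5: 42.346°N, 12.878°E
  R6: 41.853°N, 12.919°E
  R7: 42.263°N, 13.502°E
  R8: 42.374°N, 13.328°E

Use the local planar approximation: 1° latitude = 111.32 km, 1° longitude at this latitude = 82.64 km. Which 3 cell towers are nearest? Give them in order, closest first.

R4, R7, R8

Distances from 42.157°N, 13.260°E:
R1: 51.027 km
R2: 42.080 km
R3: 35.260 km
R4: 4.589 km
R5: 37.937 km
R6: 44.038 km
R7: 23.221 km
R8: 24.801 km
Sorted: R4 (4.589 km) < R7 (23.221 km) < R8 (24.801 km) < R3 (35.260 km) < R5 (37.937 km) < …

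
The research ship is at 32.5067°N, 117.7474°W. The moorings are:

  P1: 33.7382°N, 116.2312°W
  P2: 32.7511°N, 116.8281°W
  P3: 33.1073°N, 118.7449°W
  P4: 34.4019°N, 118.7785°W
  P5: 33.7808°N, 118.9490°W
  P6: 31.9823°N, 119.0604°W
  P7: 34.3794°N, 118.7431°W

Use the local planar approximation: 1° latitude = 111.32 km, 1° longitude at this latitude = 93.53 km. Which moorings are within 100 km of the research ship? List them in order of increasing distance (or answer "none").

Distances from 32.5067°N, 117.7474°W:
P1: 197.2409 km
P2: 90.1838 km
P3: 114.7792 km
P4: 231.9705 km
P5: 180.9615 km
P6: 135.9736 km
P7: 228.3245 km
Threshold 100 km: P2 (90.1838 km) is within range.

P2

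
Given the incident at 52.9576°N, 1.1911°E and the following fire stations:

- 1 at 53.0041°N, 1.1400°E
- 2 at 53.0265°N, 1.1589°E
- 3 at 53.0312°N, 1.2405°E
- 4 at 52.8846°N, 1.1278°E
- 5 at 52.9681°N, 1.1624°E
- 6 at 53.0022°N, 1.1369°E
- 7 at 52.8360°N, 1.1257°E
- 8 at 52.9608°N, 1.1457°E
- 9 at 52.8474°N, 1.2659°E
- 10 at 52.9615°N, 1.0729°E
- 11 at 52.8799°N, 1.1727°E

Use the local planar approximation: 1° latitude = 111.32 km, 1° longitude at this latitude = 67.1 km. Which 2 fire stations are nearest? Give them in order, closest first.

5, 8

Distances from 52.9576°N, 1.1911°E:
1: 6.2090 km
2: 7.9685 km
3: 8.8383 km
4: 9.1694 km
5: 2.2527 km
6: 6.1544 km
7: 14.2301 km
8: 3.0671 km
9: 13.2545 km
10: 7.9431 km
11: 8.7372 km
Sorted: 5 (2.2527 km) < 8 (3.0671 km) < 6 (6.1544 km) < 1 (6.2090 km) < …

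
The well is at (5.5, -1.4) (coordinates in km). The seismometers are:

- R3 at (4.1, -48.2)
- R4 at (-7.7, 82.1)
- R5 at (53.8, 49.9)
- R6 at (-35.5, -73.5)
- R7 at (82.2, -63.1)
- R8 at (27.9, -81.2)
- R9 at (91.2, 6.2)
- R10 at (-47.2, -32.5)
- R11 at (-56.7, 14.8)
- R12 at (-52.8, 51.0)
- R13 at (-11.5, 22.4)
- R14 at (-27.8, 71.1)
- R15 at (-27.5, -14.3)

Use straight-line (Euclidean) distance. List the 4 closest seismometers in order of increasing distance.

Distances from (5.5, -1.4):
R3: 46.82 km
R4: 84.54 km
R5: 70.46 km
R6: 82.94 km
R7: 98.44 km
R8: 82.88 km
R9: 86.04 km
R10: 61.19 km
R11: 64.28 km
R12: 78.39 km
R13: 29.25 km
R14: 79.78 km
R15: 35.43 km
Sorted: R13 (29.25 km) < R15 (35.43 km) < R3 (46.82 km) < R10 (61.19 km) < R11 (64.28 km) < R5 (70.46 km) < …

R13, R15, R3, R10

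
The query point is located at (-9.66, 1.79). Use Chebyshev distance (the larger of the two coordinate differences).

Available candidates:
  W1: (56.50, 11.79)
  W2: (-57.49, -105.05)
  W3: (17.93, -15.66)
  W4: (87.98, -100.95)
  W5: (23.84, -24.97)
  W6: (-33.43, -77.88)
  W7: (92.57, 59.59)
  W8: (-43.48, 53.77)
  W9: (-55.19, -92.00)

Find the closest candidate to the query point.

W3

Distances from (-9.66, 1.79):
W1: 66.16
W2: 106.84
W3: 27.59
W4: 102.74
W5: 33.50
W6: 79.67
W7: 102.23
W8: 51.98
W9: 93.79
Minimum: W3 at 27.59.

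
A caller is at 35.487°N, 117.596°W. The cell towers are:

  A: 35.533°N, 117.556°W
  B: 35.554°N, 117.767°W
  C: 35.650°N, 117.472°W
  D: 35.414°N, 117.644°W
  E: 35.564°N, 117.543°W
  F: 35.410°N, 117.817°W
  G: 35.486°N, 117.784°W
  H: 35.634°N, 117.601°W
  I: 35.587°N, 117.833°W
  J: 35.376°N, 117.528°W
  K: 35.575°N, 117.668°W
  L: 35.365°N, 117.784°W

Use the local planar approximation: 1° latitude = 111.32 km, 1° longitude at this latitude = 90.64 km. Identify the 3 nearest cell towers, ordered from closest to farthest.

Distances from 35.487°N, 117.596°W:
A: 6.274 km
B: 17.201 km
C: 21.344 km
D: 9.218 km
E: 9.826 km
F: 21.788 km
G: 17.041 km
H: 16.370 km
I: 24.195 km
J: 13.808 km
K: 11.771 km
L: 21.790 km
Sorted: A (6.274 km) < D (9.218 km) < E (9.826 km) < K (11.771 km) < J (13.808 km) < …

A, D, E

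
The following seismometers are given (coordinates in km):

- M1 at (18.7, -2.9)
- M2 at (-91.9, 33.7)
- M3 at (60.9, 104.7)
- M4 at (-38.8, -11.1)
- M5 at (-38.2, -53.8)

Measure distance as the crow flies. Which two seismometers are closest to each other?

Pairwise distances:
M4–M5: √((0.6)² + (-42.7)²) = √(0.360 + 1823.290) = 42.7 km
M1–M4: √((-57.5)² + (-8.2)²) = √(3306.250 + 67.240) = 58.1 km
M2–M4: √((53.1)² + (-44.8)²) = √(2819.610 + 2007.040) = 69.5 km
M1–M5: √((-56.9)² + (-50.9)²) = √(3237.610 + 2590.810) = 76.3 km
M2–M5: √((53.7)² + (-87.5)²) = √(2883.690 + 7656.250) = 102.7 km
M1–M3: √((42.2)² + (107.6)²) = √(1780.840 + 11577.760) = 115.6 km
M1–M2: √((-110.6)² + (36.6)²) = √(12232.360 + 1339.560) = 116.5 km
M3–M4: √((-99.7)² + (-115.8)²) = √(9940.090 + 13409.640) = 152.8 km
M2–M3: √((152.8)² + (71.0)²) = √(23347.840 + 5041.000) = 168.5 km
M3–M5: √((-99.1)² + (-158.5)²) = √(9820.810 + 25122.250) = 186.9 km
Closest pair: M4–M5 at 42.7 km.

M4 and M5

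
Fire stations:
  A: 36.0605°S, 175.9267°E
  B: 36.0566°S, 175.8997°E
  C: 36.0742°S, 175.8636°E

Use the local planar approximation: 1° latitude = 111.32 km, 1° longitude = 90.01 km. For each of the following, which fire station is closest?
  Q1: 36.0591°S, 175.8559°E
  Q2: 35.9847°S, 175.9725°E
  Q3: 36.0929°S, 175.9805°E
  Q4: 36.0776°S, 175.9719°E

Q1 at 36.0591°S, 175.8559°E:
  A: 6.3746 km
  B: 3.9522 km
  C: 1.8182 km
  → nearest: C (1.8182 km)
Q2 at 35.9847°S, 175.9725°E:
  A: 9.3912 km
  B: 10.3441 km
  C: 13.9766 km
  → nearest: A (9.3912 km)
Q3 at 36.0929°S, 175.9805°E:
  A: 6.0381 km
  B: 8.3200 km
  C: 10.7261 km
  → nearest: A (6.0381 km)
Q4 at 36.0776°S, 175.9719°E:
  A: 4.4918 km
  B: 6.9064 km
  C: 9.7554 km
  → nearest: A (4.4918 km)

Q1→C; Q2→A; Q3→A; Q4→A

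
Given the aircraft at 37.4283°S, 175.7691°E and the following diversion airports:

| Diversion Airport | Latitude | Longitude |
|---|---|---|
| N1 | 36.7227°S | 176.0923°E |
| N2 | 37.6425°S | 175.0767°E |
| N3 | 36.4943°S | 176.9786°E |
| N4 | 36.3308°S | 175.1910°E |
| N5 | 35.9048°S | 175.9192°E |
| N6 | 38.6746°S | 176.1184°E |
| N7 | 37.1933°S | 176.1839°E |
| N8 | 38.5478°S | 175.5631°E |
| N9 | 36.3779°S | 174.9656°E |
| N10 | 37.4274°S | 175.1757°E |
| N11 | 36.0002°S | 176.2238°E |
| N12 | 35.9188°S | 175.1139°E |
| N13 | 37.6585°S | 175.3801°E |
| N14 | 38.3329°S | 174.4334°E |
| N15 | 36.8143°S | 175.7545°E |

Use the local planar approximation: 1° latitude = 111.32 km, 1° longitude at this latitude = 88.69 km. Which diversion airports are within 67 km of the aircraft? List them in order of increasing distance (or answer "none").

Distances from 37.4283°S, 175.7691°E:
N1: √((0.7056·111.32)² + (0.3232·88.69)²) = √(6169.692790 + 821.659752) = 83.6143 km
N2: √((-0.2142·111.32)² + (-0.6924·88.69)²) = √(568.571816 + 3771.059877) = 65.8759 km
N3: √((0.9340·111.32)² + (1.2095·88.69)²) = √(10810.359775 + 11506.971970) = 149.3899 km
N4: √((1.0975·111.32)² + (-0.5781·88.69)²) = √(14926.412972 + 2628.786093) = 132.4960 km
N5: √((1.5235·111.32)² + (0.1501·88.69)²) = √(28762.810000 + 177.219168) = 170.1177 km
N6: √((-1.2463·111.32)² + (0.3493·88.69)²) = √(19248.264831 + 959.724278) = 142.1548 km
N7: √((0.2350·111.32)² + (0.4148·88.69)²) = √(684.356064 + 1353.401973) = 45.1415 km
N8: √((-1.1195·111.32)² + (-0.2060·88.69)²) = √(15530.827325 + 333.798016) = 125.9549 km
N9: √((1.0504·111.32)² + (-0.8035·88.69)²) = √(13672.748378 + 5078.331792) = 136.9346 km
N10: √((0.0009·111.32)² + (-0.5934·88.69)²) = √(0.010038 + 2769.774380) = 52.6287 km
N11: √((1.4281·111.32)² + (0.4547·88.69)²) = √(25273.397828 + 1626.294593) = 164.0113 km
N12: √((1.5095·111.32)² + (-0.6552·88.69)²) = √(28236.614849 + 3376.735839) = 177.8014 km
N13: √((-0.2302·111.32)² + (-0.3890·88.69)²) = √(656.684906 + 1190.278290) = 42.9763 km
N14: √((-0.9046·111.32)² + (-1.3357·88.69)²) = √(10140.504501 + 14033.537573) = 155.4800 km
N15: √((0.6140·111.32)² + (-0.0146·88.69)²) = √(4671.788116 + 1.676699) = 68.3627 km
Threshold 67 km: N13 (42.9763 km), N7 (45.1415 km), N10 (52.6287 km), N2 (65.8759 km) are within range.

N13, N7, N10, N2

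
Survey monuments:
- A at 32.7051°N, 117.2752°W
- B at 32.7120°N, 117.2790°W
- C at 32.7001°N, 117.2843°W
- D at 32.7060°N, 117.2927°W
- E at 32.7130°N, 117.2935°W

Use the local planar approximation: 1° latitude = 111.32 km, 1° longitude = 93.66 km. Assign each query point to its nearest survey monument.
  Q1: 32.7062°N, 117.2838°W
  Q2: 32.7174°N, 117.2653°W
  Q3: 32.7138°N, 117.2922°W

Q1 at 32.7062°N, 117.2838°W:
  A: 0.8147 km
  B: 0.7868 km
  C: 0.6807 km
  D: 0.8339 km
  E: 1.1825 km
  → nearest: C (0.6807 km)
Q2 at 32.7174°N, 117.2653°W:
  A: 1.6537 km
  B: 1.4170 km
  C: 2.6221 km
  D: 2.8629 km
  E: 2.6862 km
  → nearest: B (1.4170 km)
Q3 at 32.7138°N, 117.2922°W:
  A: 1.8636 km
  B: 1.2524 km
  C: 1.6951 km
  D: 0.8696 km
  E: 0.1509 km
  → nearest: E (0.1509 km)

Q1→C; Q2→B; Q3→E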